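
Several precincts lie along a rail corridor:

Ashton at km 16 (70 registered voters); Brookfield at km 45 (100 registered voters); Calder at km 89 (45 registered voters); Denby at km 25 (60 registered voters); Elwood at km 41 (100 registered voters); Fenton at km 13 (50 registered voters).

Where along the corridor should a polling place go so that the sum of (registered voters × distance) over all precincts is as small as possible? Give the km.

x = 41

For a sum of weighted absolute distances on a line, the optimum is the weighted median (not the mean). Total weight W = 425; half-weight = 212.5.
Sort by position and accumulate weight:
  km 13 (Fenton, w=50) → cum 50
  km 16 (Ashton, w=70) → cum 120
  km 25 (Denby, w=60) → cum 180
  km 41 (Elwood, w=100) → cum 280  ≥ 212.5 → median here
  km 45 (Brookfield, w=100) → cum 380
  km 89 (Calder, w=45) → cum 425
Optimal location: km 41.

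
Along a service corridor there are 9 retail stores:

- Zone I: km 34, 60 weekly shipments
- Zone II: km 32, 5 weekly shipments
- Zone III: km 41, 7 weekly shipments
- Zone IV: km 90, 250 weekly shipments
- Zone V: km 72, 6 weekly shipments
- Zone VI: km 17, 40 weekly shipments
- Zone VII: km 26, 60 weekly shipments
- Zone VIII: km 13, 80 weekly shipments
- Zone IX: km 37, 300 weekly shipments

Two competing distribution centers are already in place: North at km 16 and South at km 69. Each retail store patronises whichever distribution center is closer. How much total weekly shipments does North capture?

552

The indifferent point is the midpoint (16+69)/2 = 42.5; retail stores left of it (closer to North at 16) go to North, those right go to South.
  Zone VIII at 13 (w=80) → North
  Zone VI at 17 (w=40) → North
  Zone VII at 26 (w=60) → North
  Zone II at 32 (w=5) → North
  Zone I at 34 (w=60) → North
  Zone IX at 37 (w=300) → North
  Zone III at 41 (w=7) → North
  Zone V at 72 (w=6) → South
  Zone IV at 90 (w=250) → South
North captures 552; South captures 256.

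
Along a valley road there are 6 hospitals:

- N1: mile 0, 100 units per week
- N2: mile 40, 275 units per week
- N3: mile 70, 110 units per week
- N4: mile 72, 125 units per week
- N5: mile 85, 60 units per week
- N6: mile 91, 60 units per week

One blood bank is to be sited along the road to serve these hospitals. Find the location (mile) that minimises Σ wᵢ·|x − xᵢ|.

For a sum of weighted absolute distances on a line, the optimum is the weighted median (not the mean). Total weight W = 730; half-weight = 365.
Sort by position and accumulate weight:
  mile 0 (N1, w=100) → cum 100
  mile 40 (N2, w=275) → cum 375  ≥ 365 → median here
  mile 70 (N3, w=110) → cum 485
  mile 72 (N4, w=125) → cum 610
  mile 85 (N5, w=60) → cum 670
  mile 91 (N6, w=60) → cum 730
Optimal location: mile 40.

x = 40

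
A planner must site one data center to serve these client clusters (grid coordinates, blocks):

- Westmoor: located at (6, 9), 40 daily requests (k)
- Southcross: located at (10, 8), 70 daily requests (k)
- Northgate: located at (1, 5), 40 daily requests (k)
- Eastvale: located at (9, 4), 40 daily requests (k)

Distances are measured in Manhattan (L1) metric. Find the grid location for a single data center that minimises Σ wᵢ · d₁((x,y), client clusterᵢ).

Manhattan distance separates: Σwᵢ(|x−xᵢ|+|y−yᵢ|) = Σwᵢ|x−xᵢ| + Σwᵢ|y−yᵢ|, so x and y are optimised independently as 1-D weighted medians.
Total weight W = 190; half = 95.
x-coordinate, sorted with cumulative weight:
  x=1 (Northgate, w=40) cum 40
  x=6 (Westmoor, w=40) cum 80
  x=9 (Eastvale, w=40) cum 120  ← median
  x=10 (Southcross, w=70) cum 190
⇒ x* = 9
y-coordinate, sorted with cumulative weight:
  y=4 (Eastvale, w=40) cum 40
  y=5 (Northgate, w=40) cum 80
  y=8 (Southcross, w=70) cum 150  ← median
  y=9 (Westmoor, w=40) cum 190
⇒ y* = 8

(9, 8)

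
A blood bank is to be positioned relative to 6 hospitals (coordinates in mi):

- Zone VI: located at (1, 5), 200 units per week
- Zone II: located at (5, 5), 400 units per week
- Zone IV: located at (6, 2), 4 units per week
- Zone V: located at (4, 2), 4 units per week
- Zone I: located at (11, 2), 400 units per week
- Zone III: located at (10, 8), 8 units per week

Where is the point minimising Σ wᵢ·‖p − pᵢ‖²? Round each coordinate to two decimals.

(6.61, 3.82)

The minimiser of Σwᵢ‖p−pᵢ‖² is the weighted centroid p* = (Σwᵢpᵢ)/(Σwᵢ).
Σwᵢ = 1016.
Σwᵢxᵢ = 200·1 + 400·5 + 4·6 + 4·4 + 400·11 + 8·10 = 6720.
Σwᵢyᵢ = 200·5 + 400·5 + 4·2 + 4·2 + 400·2 + 8·8 = 3880.
x* = 6720/1016 = 6.61, y* = 3880/1016 = 3.82.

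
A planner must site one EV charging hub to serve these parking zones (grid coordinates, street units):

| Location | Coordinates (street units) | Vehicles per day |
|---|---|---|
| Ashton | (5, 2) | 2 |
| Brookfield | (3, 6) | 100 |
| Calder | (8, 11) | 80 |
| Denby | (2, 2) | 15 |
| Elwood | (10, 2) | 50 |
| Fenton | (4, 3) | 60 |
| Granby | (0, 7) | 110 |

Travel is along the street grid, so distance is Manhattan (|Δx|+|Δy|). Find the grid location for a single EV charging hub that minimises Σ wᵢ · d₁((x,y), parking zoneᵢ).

Manhattan distance separates: Σwᵢ(|x−xᵢ|+|y−yᵢ|) = Σwᵢ|x−xᵢ| + Σwᵢ|y−yᵢ|, so x and y are optimised independently as 1-D weighted medians.
Total weight W = 417; half = 208.5.
x-coordinate, sorted with cumulative weight:
  x=0 (Granby, w=110) cum 110
  x=2 (Denby, w=15) cum 125
  x=3 (Brookfield, w=100) cum 225  ← median
  x=4 (Fenton, w=60) cum 285
  x=5 (Ashton, w=2) cum 287
  x=8 (Calder, w=80) cum 367
  x=10 (Elwood, w=50) cum 417
⇒ x* = 3
y-coordinate, sorted with cumulative weight:
  y=2 (Ashton, w=2) cum 2
  y=2 (Denby, w=15) cum 17
  y=2 (Elwood, w=50) cum 67
  y=3 (Fenton, w=60) cum 127
  y=6 (Brookfield, w=100) cum 227  ← median
  y=7 (Granby, w=110) cum 337
  y=11 (Calder, w=80) cum 417
⇒ y* = 6

(3, 6)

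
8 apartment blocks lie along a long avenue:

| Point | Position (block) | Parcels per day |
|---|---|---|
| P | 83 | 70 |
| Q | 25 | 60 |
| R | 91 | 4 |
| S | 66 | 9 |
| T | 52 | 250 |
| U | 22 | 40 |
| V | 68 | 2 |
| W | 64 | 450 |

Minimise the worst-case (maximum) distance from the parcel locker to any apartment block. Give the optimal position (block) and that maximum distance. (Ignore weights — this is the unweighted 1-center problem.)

location 56.5, max distance 34.5

The 1-center on a line is the midpoint of the two extreme points: leftmost at 22, rightmost at 91.
Optimal location = (22 + 91)/2 = 56.5; maximum distance = (91 − 22)/2 = 34.5.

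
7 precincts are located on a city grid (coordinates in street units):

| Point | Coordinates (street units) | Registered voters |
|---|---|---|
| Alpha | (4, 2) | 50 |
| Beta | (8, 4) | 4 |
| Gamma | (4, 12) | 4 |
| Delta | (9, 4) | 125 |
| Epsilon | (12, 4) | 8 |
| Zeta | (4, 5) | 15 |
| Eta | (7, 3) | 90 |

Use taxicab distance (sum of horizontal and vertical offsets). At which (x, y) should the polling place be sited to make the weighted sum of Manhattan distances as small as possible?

(7, 4)

Manhattan distance separates: Σwᵢ(|x−xᵢ|+|y−yᵢ|) = Σwᵢ|x−xᵢ| + Σwᵢ|y−yᵢ|, so x and y are optimised independently as 1-D weighted medians.
Total weight W = 296; half = 148.
x-coordinate, sorted with cumulative weight:
  x=4 (Alpha, w=50) cum 50
  x=4 (Gamma, w=4) cum 54
  x=4 (Zeta, w=15) cum 69
  x=7 (Eta, w=90) cum 159  ← median
  x=8 (Beta, w=4) cum 163
  x=9 (Delta, w=125) cum 288
  x=12 (Epsilon, w=8) cum 296
⇒ x* = 7
y-coordinate, sorted with cumulative weight:
  y=2 (Alpha, w=50) cum 50
  y=3 (Eta, w=90) cum 140
  y=4 (Beta, w=4) cum 144
  y=4 (Delta, w=125) cum 269  ← median
  y=4 (Epsilon, w=8) cum 277
  y=5 (Zeta, w=15) cum 292
  y=12 (Gamma, w=4) cum 296
⇒ y* = 4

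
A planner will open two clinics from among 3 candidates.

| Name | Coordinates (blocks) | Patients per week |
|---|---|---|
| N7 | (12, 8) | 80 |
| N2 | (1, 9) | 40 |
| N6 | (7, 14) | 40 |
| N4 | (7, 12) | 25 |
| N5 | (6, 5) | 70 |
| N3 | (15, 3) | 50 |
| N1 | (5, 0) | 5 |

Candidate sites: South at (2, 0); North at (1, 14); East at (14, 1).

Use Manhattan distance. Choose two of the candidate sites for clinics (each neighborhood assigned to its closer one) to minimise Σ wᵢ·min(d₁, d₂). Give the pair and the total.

Evaluate every pair (each demand assigned to the nearer of the two):
  {North, East}: total = 2400
  {South, East}: total = 3100
  {South, North}: total = 3445
Best pair: {North, East} with total 2400.

{North, East}, total 2400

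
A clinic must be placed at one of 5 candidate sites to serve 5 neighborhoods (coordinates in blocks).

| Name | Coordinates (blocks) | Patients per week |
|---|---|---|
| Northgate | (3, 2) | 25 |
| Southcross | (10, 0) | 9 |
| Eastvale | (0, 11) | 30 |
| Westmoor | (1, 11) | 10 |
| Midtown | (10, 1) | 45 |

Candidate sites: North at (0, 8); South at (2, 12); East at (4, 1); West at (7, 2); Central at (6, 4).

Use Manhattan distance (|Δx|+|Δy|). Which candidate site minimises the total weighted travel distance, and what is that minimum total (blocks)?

Total weighted distance at each candidate:
  North (0, 8): total = 1282
  South (2, 12): total = 1420
  East (4, 1): total = 933
  West (7, 2): total = 955
  Central (6, 4): total = 1022
Minimum is at East with total 933 blocks.

East, total 933 blocks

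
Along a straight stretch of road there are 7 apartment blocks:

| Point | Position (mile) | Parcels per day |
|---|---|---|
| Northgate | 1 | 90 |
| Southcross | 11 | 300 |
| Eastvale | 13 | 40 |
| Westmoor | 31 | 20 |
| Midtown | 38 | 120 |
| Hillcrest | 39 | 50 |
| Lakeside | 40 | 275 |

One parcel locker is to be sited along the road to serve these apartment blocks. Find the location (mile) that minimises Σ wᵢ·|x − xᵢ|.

For a sum of weighted absolute distances on a line, the optimum is the weighted median (not the mean). Total weight W = 895; half-weight = 447.5.
Sort by position and accumulate weight:
  mile 1 (Northgate, w=90) → cum 90
  mile 11 (Southcross, w=300) → cum 390
  mile 13 (Eastvale, w=40) → cum 430
  mile 31 (Westmoor, w=20) → cum 450  ≥ 447.5 → median here
  mile 38 (Midtown, w=120) → cum 570
  mile 39 (Hillcrest, w=50) → cum 620
  mile 40 (Lakeside, w=275) → cum 895
Optimal location: mile 31.

x = 31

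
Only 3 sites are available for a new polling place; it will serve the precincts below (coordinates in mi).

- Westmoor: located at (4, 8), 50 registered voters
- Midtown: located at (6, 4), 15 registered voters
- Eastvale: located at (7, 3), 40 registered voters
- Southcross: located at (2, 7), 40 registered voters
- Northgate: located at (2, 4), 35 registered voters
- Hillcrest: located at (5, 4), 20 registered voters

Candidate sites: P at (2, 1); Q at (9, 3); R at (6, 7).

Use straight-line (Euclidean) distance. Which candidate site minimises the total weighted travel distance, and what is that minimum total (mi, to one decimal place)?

R, total 720.0 mi

Total weighted distance at each candidate:
  P (2, 1): total = 1084.3
  Q (9, 3): total = 1133.4
  R (6, 7): total = 720.0
Minimum is at R with total 720.0 mi.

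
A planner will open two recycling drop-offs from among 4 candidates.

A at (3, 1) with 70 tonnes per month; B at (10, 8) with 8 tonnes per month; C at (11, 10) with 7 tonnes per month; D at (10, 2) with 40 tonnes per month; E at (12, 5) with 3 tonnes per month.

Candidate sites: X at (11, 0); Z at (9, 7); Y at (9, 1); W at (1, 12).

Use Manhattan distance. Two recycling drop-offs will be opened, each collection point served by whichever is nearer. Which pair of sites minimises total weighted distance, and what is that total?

Evaluate every pair (each demand assigned to the nearer of the two):
  {Z, Y}: total = 566
  {X, Y}: total = 652
  {Y, W}: total = 662
  {X, Z}: total = 816
  {X, W}: total = 910
  {Z, W}: total = 1146
Best pair: {Z, Y} with total 566.

{Z, Y}, total 566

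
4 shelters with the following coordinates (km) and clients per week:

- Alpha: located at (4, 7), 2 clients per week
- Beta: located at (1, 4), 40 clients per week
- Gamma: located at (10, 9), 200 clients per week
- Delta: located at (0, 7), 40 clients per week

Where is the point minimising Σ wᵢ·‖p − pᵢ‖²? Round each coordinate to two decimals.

(7.26, 7.99)

The minimiser of Σwᵢ‖p−pᵢ‖² is the weighted centroid p* = (Σwᵢpᵢ)/(Σwᵢ).
Σwᵢ = 282.
Σwᵢxᵢ = 2·4 + 40·1 + 200·10 + 40·0 = 2048.
Σwᵢyᵢ = 2·7 + 40·4 + 200·9 + 40·7 = 2254.
x* = 2048/282 = 7.26, y* = 2254/282 = 7.99.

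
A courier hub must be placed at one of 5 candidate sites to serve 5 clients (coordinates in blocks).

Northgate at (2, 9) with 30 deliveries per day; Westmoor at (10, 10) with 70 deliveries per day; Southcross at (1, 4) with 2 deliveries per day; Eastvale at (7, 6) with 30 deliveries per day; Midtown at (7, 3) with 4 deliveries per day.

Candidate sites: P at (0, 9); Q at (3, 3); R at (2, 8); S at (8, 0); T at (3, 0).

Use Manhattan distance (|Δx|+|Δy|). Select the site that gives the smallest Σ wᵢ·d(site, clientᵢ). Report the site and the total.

Total weighted distance at each candidate:
  P (0, 9): total = 1194
  Q (3, 3): total = 1422
  R (2, 8): total = 990
  S (8, 0): total = 1538
  T (3, 0): total = 1830
Minimum is at R with total 990 blocks.

R, total 990 blocks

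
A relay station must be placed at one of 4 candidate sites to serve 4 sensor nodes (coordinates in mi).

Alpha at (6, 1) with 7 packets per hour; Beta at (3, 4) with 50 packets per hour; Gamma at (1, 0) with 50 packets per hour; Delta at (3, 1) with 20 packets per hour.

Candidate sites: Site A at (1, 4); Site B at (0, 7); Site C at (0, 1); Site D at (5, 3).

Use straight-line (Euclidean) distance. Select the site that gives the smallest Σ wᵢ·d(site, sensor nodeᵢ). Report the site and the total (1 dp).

Site C, total 384.8 mi

Total weighted distance at each candidate:
  Site A (1, 4): total = 412.9
  Site B (0, 7): total = 759.2
  Site C (0, 1): total = 384.8
  Site D (5, 3): total = 434.0
Minimum is at Site C with total 384.8 mi.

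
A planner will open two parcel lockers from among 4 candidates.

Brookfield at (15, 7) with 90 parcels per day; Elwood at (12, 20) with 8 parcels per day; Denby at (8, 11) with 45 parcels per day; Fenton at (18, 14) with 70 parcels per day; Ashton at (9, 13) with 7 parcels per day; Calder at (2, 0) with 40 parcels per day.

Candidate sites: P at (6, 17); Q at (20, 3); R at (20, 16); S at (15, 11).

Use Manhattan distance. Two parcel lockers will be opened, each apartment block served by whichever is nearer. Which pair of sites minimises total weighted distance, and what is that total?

{P, S}, total 2056

Evaluate every pair (each demand assigned to the nearer of the two):
  {P, S}: total = 2056
  {R, S}: total = 2067
  {Q, S}: total = 2087
  {P, R}: total = 2861
  {Q, R}: total = 2889
  {P, Q}: total = 3041
Best pair: {P, S} with total 2056.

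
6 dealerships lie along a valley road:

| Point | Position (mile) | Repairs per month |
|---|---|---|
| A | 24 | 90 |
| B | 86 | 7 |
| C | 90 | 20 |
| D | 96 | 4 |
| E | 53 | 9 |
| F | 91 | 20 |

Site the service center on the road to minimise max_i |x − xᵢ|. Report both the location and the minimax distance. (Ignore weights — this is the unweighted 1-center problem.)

The 1-center on a line is the midpoint of the two extreme points: leftmost at 24, rightmost at 96.
Optimal location = (24 + 96)/2 = 60; maximum distance = (96 − 24)/2 = 36.

location 60, max distance 36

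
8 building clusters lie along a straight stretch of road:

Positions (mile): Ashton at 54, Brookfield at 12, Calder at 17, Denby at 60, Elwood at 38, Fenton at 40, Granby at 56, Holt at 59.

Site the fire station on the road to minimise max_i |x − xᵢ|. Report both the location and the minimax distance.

location 36, max distance 24

The 1-center on a line is the midpoint of the two extreme points: leftmost at 12, rightmost at 60.
Optimal location = (12 + 60)/2 = 36; maximum distance = (60 − 12)/2 = 24.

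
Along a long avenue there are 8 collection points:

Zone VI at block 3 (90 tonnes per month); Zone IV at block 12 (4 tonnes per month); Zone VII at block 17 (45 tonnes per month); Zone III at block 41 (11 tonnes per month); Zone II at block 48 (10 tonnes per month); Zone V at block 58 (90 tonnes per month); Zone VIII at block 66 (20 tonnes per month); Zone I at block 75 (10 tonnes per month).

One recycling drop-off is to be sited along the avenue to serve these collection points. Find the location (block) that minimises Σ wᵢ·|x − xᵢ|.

x = 41

For a sum of weighted absolute distances on a line, the optimum is the weighted median (not the mean). Total weight W = 280; half-weight = 140.
Sort by position and accumulate weight:
  block 3 (Zone VI, w=90) → cum 90
  block 12 (Zone IV, w=4) → cum 94
  block 17 (Zone VII, w=45) → cum 139
  block 41 (Zone III, w=11) → cum 150  ≥ 140 → median here
  block 48 (Zone II, w=10) → cum 160
  block 58 (Zone V, w=90) → cum 250
  block 66 (Zone VIII, w=20) → cum 270
  block 75 (Zone I, w=10) → cum 280
Optimal location: block 41.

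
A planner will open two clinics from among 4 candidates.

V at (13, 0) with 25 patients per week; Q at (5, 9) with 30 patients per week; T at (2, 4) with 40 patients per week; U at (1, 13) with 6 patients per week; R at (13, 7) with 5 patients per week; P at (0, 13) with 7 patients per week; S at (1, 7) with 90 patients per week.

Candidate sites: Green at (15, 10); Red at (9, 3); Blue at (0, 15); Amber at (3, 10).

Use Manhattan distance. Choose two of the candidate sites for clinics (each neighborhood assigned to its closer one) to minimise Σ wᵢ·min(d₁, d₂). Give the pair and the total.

Evaluate every pair (each demand assigned to the nearer of the two):
  {Red, Amber}: total = 1107
  {Green, Amber}: total = 1217
  {Blue, Amber}: total = 1417
  {Red, Blue}: total = 1677
  {Green, Blue}: total = 2017
  {Green, Red}: total = 2128
Best pair: {Red, Amber} with total 1107.

{Red, Amber}, total 1107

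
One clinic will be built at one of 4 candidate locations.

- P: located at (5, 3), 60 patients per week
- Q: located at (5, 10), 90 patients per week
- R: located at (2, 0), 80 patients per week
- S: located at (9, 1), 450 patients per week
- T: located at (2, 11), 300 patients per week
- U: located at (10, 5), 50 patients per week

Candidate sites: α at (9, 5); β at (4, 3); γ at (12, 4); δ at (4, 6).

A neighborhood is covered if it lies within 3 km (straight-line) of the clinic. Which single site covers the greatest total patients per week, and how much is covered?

Coverage radius r = 3 km; a point is covered iff (Δx)²+(Δy)² ≤ 3² = 9.
  α (9, 5): covers {U} → 50
  β (4, 3): covers {P} → 60
  γ (12, 4): covers {U} → 50
  δ (4, 6): covers {none} → 0
Maximum coverage at β: 60 patients per week.

β, covering 60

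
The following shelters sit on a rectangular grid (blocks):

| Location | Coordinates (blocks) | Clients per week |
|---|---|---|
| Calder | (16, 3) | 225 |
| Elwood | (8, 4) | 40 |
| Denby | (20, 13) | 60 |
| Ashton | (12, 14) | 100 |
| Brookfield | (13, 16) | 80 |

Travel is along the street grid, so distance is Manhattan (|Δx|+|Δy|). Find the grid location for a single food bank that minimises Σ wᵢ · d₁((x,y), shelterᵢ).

(16, 4)

Manhattan distance separates: Σwᵢ(|x−xᵢ|+|y−yᵢ|) = Σwᵢ|x−xᵢ| + Σwᵢ|y−yᵢ|, so x and y are optimised independently as 1-D weighted medians.
Total weight W = 505; half = 252.5.
x-coordinate, sorted with cumulative weight:
  x=8 (Elwood, w=40) cum 40
  x=12 (Ashton, w=100) cum 140
  x=13 (Brookfield, w=80) cum 220
  x=16 (Calder, w=225) cum 445  ← median
  x=20 (Denby, w=60) cum 505
⇒ x* = 16
y-coordinate, sorted with cumulative weight:
  y=3 (Calder, w=225) cum 225
  y=4 (Elwood, w=40) cum 265  ← median
  y=13 (Denby, w=60) cum 325
  y=14 (Ashton, w=100) cum 425
  y=16 (Brookfield, w=80) cum 505
⇒ y* = 4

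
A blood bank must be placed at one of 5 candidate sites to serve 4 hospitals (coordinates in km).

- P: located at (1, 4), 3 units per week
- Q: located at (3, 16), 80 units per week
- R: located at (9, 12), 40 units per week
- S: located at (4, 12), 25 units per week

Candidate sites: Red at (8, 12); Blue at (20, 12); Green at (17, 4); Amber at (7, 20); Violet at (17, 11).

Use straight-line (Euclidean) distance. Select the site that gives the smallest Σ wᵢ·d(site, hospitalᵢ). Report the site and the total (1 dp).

Total weighted distance at each candidate:
  Red (8, 12): total = 684.1
  Blue (20, 12): total = 2299.0
  Green (17, 4): total = 2357.3
  Amber (7, 20): total = 1047.3
  Violet (17, 11): total = 1890.1
Minimum is at Red with total 684.1 km.

Red, total 684.1 km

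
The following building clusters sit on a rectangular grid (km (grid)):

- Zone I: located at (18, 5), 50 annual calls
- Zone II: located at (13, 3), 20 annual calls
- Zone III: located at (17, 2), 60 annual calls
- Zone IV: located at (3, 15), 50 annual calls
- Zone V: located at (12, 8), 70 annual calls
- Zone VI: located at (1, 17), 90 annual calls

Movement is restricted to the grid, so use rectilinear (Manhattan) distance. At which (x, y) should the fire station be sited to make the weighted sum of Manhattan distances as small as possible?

Manhattan distance separates: Σwᵢ(|x−xᵢ|+|y−yᵢ|) = Σwᵢ|x−xᵢ| + Σwᵢ|y−yᵢ|, so x and y are optimised independently as 1-D weighted medians.
Total weight W = 340; half = 170.
x-coordinate, sorted with cumulative weight:
  x=1 (Zone VI, w=90) cum 90
  x=3 (Zone IV, w=50) cum 140
  x=12 (Zone V, w=70) cum 210  ← median
  x=13 (Zone II, w=20) cum 230
  x=17 (Zone III, w=60) cum 290
  x=18 (Zone I, w=50) cum 340
⇒ x* = 12
y-coordinate, sorted with cumulative weight:
  y=2 (Zone III, w=60) cum 60
  y=3 (Zone II, w=20) cum 80
  y=5 (Zone I, w=50) cum 130
  y=8 (Zone V, w=70) cum 200  ← median
  y=15 (Zone IV, w=50) cum 250
  y=17 (Zone VI, w=90) cum 340
⇒ y* = 8

(12, 8)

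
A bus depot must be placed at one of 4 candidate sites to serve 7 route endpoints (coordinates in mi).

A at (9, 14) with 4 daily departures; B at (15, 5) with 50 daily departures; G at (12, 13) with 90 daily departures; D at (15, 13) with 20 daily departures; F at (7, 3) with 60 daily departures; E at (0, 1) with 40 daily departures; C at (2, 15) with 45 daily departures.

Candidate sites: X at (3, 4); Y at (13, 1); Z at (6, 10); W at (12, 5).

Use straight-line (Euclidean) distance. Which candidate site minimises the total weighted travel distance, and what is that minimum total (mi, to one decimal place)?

Z, total 2473.3 mi

Total weighted distance at each candidate:
  X (3, 4): total = 3008.4
  Y (13, 1): total = 3305.7
  Z (6, 10): total = 2473.3
  W (12, 5): total = 2544.3
Minimum is at Z with total 2473.3 mi.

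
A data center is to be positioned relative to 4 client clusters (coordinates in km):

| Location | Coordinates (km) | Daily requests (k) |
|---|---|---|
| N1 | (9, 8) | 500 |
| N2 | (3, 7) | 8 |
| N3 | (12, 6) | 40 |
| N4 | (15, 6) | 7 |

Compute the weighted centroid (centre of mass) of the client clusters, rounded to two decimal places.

The minimiser of Σwᵢ‖p−pᵢ‖² is the weighted centroid p* = (Σwᵢpᵢ)/(Σwᵢ).
Σwᵢ = 555.
Σwᵢxᵢ = 500·9 + 8·3 + 40·12 + 7·15 = 5109.
Σwᵢyᵢ = 500·8 + 8·7 + 40·6 + 7·6 = 4338.
x* = 5109/555 = 9.21, y* = 4338/555 = 7.82.

(9.21, 7.82)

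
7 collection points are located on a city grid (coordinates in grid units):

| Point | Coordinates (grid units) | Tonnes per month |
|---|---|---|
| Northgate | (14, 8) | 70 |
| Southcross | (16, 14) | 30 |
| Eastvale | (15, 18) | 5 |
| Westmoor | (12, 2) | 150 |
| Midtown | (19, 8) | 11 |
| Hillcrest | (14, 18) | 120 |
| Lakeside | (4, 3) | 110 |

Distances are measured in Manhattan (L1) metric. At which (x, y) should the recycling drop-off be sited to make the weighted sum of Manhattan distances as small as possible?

(12, 3)

Manhattan distance separates: Σwᵢ(|x−xᵢ|+|y−yᵢ|) = Σwᵢ|x−xᵢ| + Σwᵢ|y−yᵢ|, so x and y are optimised independently as 1-D weighted medians.
Total weight W = 496; half = 248.
x-coordinate, sorted with cumulative weight:
  x=4 (Lakeside, w=110) cum 110
  x=12 (Westmoor, w=150) cum 260  ← median
  x=14 (Northgate, w=70) cum 330
  x=14 (Hillcrest, w=120) cum 450
  x=15 (Eastvale, w=5) cum 455
  x=16 (Southcross, w=30) cum 485
  x=19 (Midtown, w=11) cum 496
⇒ x* = 12
y-coordinate, sorted with cumulative weight:
  y=2 (Westmoor, w=150) cum 150
  y=3 (Lakeside, w=110) cum 260  ← median
  y=8 (Northgate, w=70) cum 330
  y=8 (Midtown, w=11) cum 341
  y=14 (Southcross, w=30) cum 371
  y=18 (Eastvale, w=5) cum 376
  y=18 (Hillcrest, w=120) cum 496
⇒ y* = 3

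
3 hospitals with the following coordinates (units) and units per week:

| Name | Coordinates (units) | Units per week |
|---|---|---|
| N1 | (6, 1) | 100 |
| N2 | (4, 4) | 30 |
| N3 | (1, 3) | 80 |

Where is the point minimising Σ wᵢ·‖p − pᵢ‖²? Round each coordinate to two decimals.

(3.81, 2.19)

The minimiser of Σwᵢ‖p−pᵢ‖² is the weighted centroid p* = (Σwᵢpᵢ)/(Σwᵢ).
Σwᵢ = 210.
Σwᵢxᵢ = 100·6 + 30·4 + 80·1 = 800.
Σwᵢyᵢ = 100·1 + 30·4 + 80·3 = 460.
x* = 800/210 = 3.81, y* = 460/210 = 2.19.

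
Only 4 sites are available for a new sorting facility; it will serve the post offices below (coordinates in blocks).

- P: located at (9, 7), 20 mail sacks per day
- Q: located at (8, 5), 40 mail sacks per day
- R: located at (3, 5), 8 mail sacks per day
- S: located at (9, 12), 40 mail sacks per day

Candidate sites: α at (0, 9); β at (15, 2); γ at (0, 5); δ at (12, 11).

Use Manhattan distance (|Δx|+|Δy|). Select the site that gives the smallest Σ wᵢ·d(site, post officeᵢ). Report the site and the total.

Total weighted distance at each candidate:
  α (0, 9): total = 1236
  β (15, 2): total = 1380
  γ (0, 5): total = 1204
  δ (12, 11): total = 820
Minimum is at δ with total 820 blocks.

δ, total 820 blocks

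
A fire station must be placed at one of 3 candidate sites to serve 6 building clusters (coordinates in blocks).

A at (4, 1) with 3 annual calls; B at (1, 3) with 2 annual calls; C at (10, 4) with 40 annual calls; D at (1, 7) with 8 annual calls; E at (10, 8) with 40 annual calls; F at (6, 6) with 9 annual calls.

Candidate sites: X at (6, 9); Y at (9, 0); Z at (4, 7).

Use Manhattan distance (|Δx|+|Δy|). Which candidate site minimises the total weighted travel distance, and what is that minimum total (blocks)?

X, total 695 blocks

Total weighted distance at each candidate:
  X (6, 9): total = 695
  Y (9, 0): total = 801
  Z (4, 7): total = 723
Minimum is at X with total 695 blocks.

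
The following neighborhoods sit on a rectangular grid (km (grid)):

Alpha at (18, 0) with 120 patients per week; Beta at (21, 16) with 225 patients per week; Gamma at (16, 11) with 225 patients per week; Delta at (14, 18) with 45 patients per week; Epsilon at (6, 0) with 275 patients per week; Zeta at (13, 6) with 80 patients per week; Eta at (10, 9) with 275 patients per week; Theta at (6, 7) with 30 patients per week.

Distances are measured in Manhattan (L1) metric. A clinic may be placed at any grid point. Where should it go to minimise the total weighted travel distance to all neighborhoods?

Manhattan distance separates: Σwᵢ(|x−xᵢ|+|y−yᵢ|) = Σwᵢ|x−xᵢ| + Σwᵢ|y−yᵢ|, so x and y are optimised independently as 1-D weighted medians.
Total weight W = 1275; half = 637.5.
x-coordinate, sorted with cumulative weight:
  x=6 (Epsilon, w=275) cum 275
  x=6 (Theta, w=30) cum 305
  x=10 (Eta, w=275) cum 580
  x=13 (Zeta, w=80) cum 660  ← median
  x=14 (Delta, w=45) cum 705
  x=16 (Gamma, w=225) cum 930
  x=18 (Alpha, w=120) cum 1050
  x=21 (Beta, w=225) cum 1275
⇒ x* = 13
y-coordinate, sorted with cumulative weight:
  y=0 (Alpha, w=120) cum 120
  y=0 (Epsilon, w=275) cum 395
  y=6 (Zeta, w=80) cum 475
  y=7 (Theta, w=30) cum 505
  y=9 (Eta, w=275) cum 780  ← median
  y=11 (Gamma, w=225) cum 1005
  y=16 (Beta, w=225) cum 1230
  y=18 (Delta, w=45) cum 1275
⇒ y* = 9

(13, 9)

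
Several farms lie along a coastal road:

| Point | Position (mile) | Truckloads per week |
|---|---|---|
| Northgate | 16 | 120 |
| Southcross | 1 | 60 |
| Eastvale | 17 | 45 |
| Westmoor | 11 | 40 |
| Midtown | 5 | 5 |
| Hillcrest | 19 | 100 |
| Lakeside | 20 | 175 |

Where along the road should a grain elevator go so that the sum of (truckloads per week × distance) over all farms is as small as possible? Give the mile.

For a sum of weighted absolute distances on a line, the optimum is the weighted median (not the mean). Total weight W = 545; half-weight = 272.5.
Sort by position and accumulate weight:
  mile 1 (Southcross, w=60) → cum 60
  mile 5 (Midtown, w=5) → cum 65
  mile 11 (Westmoor, w=40) → cum 105
  mile 16 (Northgate, w=120) → cum 225
  mile 17 (Eastvale, w=45) → cum 270
  mile 19 (Hillcrest, w=100) → cum 370  ≥ 272.5 → median here
  mile 20 (Lakeside, w=175) → cum 545
Optimal location: mile 19.

x = 19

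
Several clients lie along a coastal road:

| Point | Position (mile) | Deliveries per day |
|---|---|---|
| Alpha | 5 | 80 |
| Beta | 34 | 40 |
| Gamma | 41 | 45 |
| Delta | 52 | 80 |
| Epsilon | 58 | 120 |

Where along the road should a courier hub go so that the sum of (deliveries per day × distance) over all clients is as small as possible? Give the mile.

For a sum of weighted absolute distances on a line, the optimum is the weighted median (not the mean). Total weight W = 365; half-weight = 182.5.
Sort by position and accumulate weight:
  mile 5 (Alpha, w=80) → cum 80
  mile 34 (Beta, w=40) → cum 120
  mile 41 (Gamma, w=45) → cum 165
  mile 52 (Delta, w=80) → cum 245  ≥ 182.5 → median here
  mile 58 (Epsilon, w=120) → cum 365
Optimal location: mile 52.

x = 52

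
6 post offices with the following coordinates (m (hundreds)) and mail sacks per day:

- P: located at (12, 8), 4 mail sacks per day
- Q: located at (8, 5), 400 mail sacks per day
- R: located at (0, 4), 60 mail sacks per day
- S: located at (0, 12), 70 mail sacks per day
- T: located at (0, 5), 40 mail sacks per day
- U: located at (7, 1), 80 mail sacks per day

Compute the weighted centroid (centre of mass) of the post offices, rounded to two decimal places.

The minimiser of Σwᵢ‖p−pᵢ‖² is the weighted centroid p* = (Σwᵢpᵢ)/(Σwᵢ).
Σwᵢ = 654.
Σwᵢxᵢ = 4·12 + 400·8 + 60·0 + 70·0 + 40·0 + 80·7 = 3808.
Σwᵢyᵢ = 4·8 + 400·5 + 60·4 + 70·12 + 40·5 + 80·1 = 3392.
x* = 3808/654 = 5.82, y* = 3392/654 = 5.19.

(5.82, 5.19)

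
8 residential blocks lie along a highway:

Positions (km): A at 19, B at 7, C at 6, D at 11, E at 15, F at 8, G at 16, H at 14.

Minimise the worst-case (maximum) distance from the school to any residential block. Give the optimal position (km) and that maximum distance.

location 12.5, max distance 6.5

The 1-center on a line is the midpoint of the two extreme points: leftmost at 6, rightmost at 19.
Optimal location = (6 + 19)/2 = 12.5; maximum distance = (19 − 6)/2 = 6.5.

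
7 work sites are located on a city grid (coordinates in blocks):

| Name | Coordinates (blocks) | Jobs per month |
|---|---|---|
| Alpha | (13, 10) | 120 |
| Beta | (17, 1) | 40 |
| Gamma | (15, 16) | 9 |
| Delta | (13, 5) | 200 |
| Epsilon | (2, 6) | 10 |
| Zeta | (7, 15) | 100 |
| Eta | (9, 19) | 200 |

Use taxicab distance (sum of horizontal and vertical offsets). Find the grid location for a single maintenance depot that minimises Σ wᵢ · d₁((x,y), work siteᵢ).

Manhattan distance separates: Σwᵢ(|x−xᵢ|+|y−yᵢ|) = Σwᵢ|x−xᵢ| + Σwᵢ|y−yᵢ|, so x and y are optimised independently as 1-D weighted medians.
Total weight W = 679; half = 339.5.
x-coordinate, sorted with cumulative weight:
  x=2 (Epsilon, w=10) cum 10
  x=7 (Zeta, w=100) cum 110
  x=9 (Eta, w=200) cum 310
  x=13 (Alpha, w=120) cum 430  ← median
  x=13 (Delta, w=200) cum 630
  x=15 (Gamma, w=9) cum 639
  x=17 (Beta, w=40) cum 679
⇒ x* = 13
y-coordinate, sorted with cumulative weight:
  y=1 (Beta, w=40) cum 40
  y=5 (Delta, w=200) cum 240
  y=6 (Epsilon, w=10) cum 250
  y=10 (Alpha, w=120) cum 370  ← median
  y=15 (Zeta, w=100) cum 470
  y=16 (Gamma, w=9) cum 479
  y=19 (Eta, w=200) cum 679
⇒ y* = 10

(13, 10)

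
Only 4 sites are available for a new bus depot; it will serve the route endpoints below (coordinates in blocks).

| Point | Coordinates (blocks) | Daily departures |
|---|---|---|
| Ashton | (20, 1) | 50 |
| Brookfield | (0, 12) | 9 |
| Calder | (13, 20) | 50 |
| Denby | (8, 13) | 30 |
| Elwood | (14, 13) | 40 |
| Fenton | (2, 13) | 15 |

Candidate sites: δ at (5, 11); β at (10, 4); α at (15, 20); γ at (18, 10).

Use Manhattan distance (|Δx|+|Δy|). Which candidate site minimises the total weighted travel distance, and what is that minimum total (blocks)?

Total weighted distance at each candidate:
  δ (5, 11): total = 2819
  β (10, 4): total = 2867
  α (15, 20): total = 2547
  γ (18, 10): total = 2435
Minimum is at γ with total 2435 blocks.

γ, total 2435 blocks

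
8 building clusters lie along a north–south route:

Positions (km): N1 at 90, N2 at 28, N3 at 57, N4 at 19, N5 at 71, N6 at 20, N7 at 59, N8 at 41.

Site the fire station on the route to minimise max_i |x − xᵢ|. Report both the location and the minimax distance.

The 1-center on a line is the midpoint of the two extreme points: leftmost at 19, rightmost at 90.
Optimal location = (19 + 90)/2 = 54.5; maximum distance = (90 − 19)/2 = 35.5.

location 54.5, max distance 35.5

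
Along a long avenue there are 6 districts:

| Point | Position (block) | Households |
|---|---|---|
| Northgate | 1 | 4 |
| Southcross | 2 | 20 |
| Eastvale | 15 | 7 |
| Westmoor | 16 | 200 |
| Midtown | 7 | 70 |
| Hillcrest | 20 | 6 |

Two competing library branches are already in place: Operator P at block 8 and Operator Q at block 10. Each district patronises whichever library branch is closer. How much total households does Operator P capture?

94

The indifferent point is the midpoint (8+10)/2 = 9; districts left of it (closer to Operator P at 8) go to Operator P, those right go to Operator Q.
  Northgate at 1 (w=4) → Operator P
  Southcross at 2 (w=20) → Operator P
  Midtown at 7 (w=70) → Operator P
  Eastvale at 15 (w=7) → Operator Q
  Westmoor at 16 (w=200) → Operator Q
  Hillcrest at 20 (w=6) → Operator Q
Operator P captures 94; Operator Q captures 213.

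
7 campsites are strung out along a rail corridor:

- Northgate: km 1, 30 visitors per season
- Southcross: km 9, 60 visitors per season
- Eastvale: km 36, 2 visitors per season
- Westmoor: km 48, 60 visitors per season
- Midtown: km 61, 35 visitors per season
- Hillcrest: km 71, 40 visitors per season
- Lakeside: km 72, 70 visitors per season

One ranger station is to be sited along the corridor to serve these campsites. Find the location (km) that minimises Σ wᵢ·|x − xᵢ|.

x = 48

For a sum of weighted absolute distances on a line, the optimum is the weighted median (not the mean). Total weight W = 297; half-weight = 148.5.
Sort by position and accumulate weight:
  km 1 (Northgate, w=30) → cum 30
  km 9 (Southcross, w=60) → cum 90
  km 36 (Eastvale, w=2) → cum 92
  km 48 (Westmoor, w=60) → cum 152  ≥ 148.5 → median here
  km 61 (Midtown, w=35) → cum 187
  km 71 (Hillcrest, w=40) → cum 227
  km 72 (Lakeside, w=70) → cum 297
Optimal location: km 48.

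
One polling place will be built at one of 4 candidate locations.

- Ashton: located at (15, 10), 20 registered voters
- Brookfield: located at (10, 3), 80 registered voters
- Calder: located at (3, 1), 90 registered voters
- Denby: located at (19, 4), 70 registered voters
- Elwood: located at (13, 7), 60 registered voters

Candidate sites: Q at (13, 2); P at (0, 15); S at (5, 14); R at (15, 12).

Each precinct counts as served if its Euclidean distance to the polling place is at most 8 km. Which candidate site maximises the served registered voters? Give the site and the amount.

Q, covering 210

Coverage radius r = 8 km; a point is covered iff (Δx)²+(Δy)² ≤ 8² = 64.
  Q (13, 2): covers {Brookfield, Denby, Elwood} → 210
  P (0, 15): covers {none} → 0
  S (5, 14): covers {none} → 0
  R (15, 12): covers {Ashton, Elwood} → 80
Maximum coverage at Q: 210 registered voters.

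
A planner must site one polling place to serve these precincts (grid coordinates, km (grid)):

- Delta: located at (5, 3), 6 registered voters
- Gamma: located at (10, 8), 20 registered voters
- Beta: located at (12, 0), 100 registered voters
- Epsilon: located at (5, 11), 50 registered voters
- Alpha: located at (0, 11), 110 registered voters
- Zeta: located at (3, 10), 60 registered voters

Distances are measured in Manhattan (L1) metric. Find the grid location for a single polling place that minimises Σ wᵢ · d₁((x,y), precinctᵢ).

(5, 10)

Manhattan distance separates: Σwᵢ(|x−xᵢ|+|y−yᵢ|) = Σwᵢ|x−xᵢ| + Σwᵢ|y−yᵢ|, so x and y are optimised independently as 1-D weighted medians.
Total weight W = 346; half = 173.
x-coordinate, sorted with cumulative weight:
  x=0 (Alpha, w=110) cum 110
  x=3 (Zeta, w=60) cum 170
  x=5 (Delta, w=6) cum 176  ← median
  x=5 (Epsilon, w=50) cum 226
  x=10 (Gamma, w=20) cum 246
  x=12 (Beta, w=100) cum 346
⇒ x* = 5
y-coordinate, sorted with cumulative weight:
  y=0 (Beta, w=100) cum 100
  y=3 (Delta, w=6) cum 106
  y=8 (Gamma, w=20) cum 126
  y=10 (Zeta, w=60) cum 186  ← median
  y=11 (Epsilon, w=50) cum 236
  y=11 (Alpha, w=110) cum 346
⇒ y* = 10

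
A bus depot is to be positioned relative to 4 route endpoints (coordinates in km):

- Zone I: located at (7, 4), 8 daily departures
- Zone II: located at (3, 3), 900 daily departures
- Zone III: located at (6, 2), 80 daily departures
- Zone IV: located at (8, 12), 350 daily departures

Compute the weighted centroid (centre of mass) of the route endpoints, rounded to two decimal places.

(4.51, 5.30)

The minimiser of Σwᵢ‖p−pᵢ‖² is the weighted centroid p* = (Σwᵢpᵢ)/(Σwᵢ).
Σwᵢ = 1338.
Σwᵢxᵢ = 8·7 + 900·3 + 80·6 + 350·8 = 6036.
Σwᵢyᵢ = 8·4 + 900·3 + 80·2 + 350·12 = 7092.
x* = 6036/1338 = 4.51, y* = 7092/1338 = 5.30.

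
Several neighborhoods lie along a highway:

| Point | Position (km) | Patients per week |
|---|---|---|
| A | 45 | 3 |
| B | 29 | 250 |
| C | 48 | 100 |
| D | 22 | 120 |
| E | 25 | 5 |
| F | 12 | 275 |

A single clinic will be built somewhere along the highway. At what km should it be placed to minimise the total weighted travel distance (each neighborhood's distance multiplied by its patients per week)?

x = 22

For a sum of weighted absolute distances on a line, the optimum is the weighted median (not the mean). Total weight W = 753; half-weight = 376.5.
Sort by position and accumulate weight:
  km 12 (F, w=275) → cum 275
  km 22 (D, w=120) → cum 395  ≥ 376.5 → median here
  km 25 (E, w=5) → cum 400
  km 29 (B, w=250) → cum 650
  km 45 (A, w=3) → cum 653
  km 48 (C, w=100) → cum 753
Optimal location: km 22.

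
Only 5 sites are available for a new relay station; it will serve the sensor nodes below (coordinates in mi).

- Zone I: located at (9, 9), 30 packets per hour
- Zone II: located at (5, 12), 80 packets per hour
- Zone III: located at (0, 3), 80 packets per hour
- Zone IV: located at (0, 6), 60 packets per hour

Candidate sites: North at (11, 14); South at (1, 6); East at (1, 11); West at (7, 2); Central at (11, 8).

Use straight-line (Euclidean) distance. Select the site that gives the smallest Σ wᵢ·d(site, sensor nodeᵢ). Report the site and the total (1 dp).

South, total 1146.2 mi

Total weighted distance at each candidate:
  North (11, 14): total = 2728.1
  South (1, 6): total = 1146.2
  East (1, 11): total = 1528.2
  West (7, 2): total = 2083.7
  Central (11, 8): total = 2281.4
Minimum is at South with total 1146.2 mi.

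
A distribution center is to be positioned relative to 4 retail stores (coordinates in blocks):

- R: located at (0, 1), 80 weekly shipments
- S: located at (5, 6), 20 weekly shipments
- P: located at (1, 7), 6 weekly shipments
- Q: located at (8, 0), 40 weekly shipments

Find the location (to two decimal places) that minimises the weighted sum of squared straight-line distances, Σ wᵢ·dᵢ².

The minimiser of Σwᵢ‖p−pᵢ‖² is the weighted centroid p* = (Σwᵢpᵢ)/(Σwᵢ).
Σwᵢ = 146.
Σwᵢxᵢ = 80·0 + 20·5 + 6·1 + 40·8 = 426.
Σwᵢyᵢ = 80·1 + 20·6 + 6·7 + 40·0 = 242.
x* = 426/146 = 2.92, y* = 242/146 = 1.66.

(2.92, 1.66)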